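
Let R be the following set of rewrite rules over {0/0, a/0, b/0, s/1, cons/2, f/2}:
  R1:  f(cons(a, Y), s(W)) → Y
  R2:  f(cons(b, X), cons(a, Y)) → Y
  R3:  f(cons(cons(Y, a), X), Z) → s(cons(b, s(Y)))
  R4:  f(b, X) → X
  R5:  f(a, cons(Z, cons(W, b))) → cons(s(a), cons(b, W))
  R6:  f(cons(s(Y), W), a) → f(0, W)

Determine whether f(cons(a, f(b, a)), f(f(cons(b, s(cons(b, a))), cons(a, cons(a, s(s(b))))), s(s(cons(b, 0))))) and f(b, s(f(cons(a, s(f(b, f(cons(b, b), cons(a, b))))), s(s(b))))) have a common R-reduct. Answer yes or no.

no — NF(t₁) = a, NF(t₂) = s(s(b))

Reduce t₁ = f(cons(a, f(b, a)), f(f(cons(b, s(cons(b, a))), cons(a, cons(a, s(s(b))))), s(s(cons(b, 0))))):
1. f(cons(a, f(b, a)), f(f(cons(b, s(cons(b, a))), cons(a, cons(a, s(s(b))))), s(s(cons(b, 0)))))  →  f(cons(a, a), f(f(cons(b, s(cons(b, a))), cons(a, cons(a, s(s(b))))), s(s(cons(b, 0)))))   [R4 at 1.2]
2. f(cons(a, a), f(f(cons(b, s(cons(b, a))), cons(a, cons(a, s(s(b))))), s(s(cons(b, 0)))))  →  f(cons(a, a), f(cons(a, s(s(b))), s(s(cons(b, 0)))))   [R2 at 2.1]
3. f(cons(a, a), f(cons(a, s(s(b))), s(s(cons(b, 0)))))  →  f(cons(a, a), s(s(b)))   [R1 at 2]
4. f(cons(a, a), s(s(b)))  →  a   [R1 at ε]

Reduce t₂ = f(b, s(f(cons(a, s(f(b, f(cons(b, b), cons(a, b))))), s(s(b))))):
1. f(b, s(f(cons(a, s(f(b, f(cons(b, b), cons(a, b))))), s(s(b)))))  →  s(f(cons(a, s(f(b, f(cons(b, b), cons(a, b))))), s(s(b))))   [R4 at ε]
2. s(f(cons(a, s(f(b, f(cons(b, b), cons(a, b))))), s(s(b))))  →  s(s(f(b, f(cons(b, b), cons(a, b)))))   [R1 at 1]
3. s(s(f(b, f(cons(b, b), cons(a, b)))))  →  s(s(f(cons(b, b), cons(a, b))))   [R4 at 1.1]
4. s(s(f(cons(b, b), cons(a, b))))  →  s(s(b))   [R2 at 1.1]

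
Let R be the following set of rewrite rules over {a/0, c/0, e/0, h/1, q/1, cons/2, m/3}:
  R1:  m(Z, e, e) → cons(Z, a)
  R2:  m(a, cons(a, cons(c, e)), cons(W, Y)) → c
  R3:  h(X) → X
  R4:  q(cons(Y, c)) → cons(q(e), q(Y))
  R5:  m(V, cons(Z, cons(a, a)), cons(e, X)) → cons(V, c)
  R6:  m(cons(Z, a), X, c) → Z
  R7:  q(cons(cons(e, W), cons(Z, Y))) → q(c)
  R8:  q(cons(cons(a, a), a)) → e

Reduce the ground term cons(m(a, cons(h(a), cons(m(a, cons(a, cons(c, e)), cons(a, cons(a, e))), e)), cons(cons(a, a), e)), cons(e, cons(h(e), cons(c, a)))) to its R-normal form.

cons(c, cons(e, cons(e, cons(c, a))))

1. cons(m(a, cons(h(a), cons(m(a, cons(a, cons(c, e)), cons(a, cons(a, e))), e)), cons(cons(a, a), e)), cons(e, cons(h(e), cons(c, a))))  →  cons(m(a, cons(a, cons(m(a, cons(a, cons(c, e)), cons(a, cons(a, e))), e)), cons(cons(a, a), e)), cons(e, cons(h(e), cons(c, a))))   [R3 at 1.2.1]
2. cons(m(a, cons(a, cons(m(a, cons(a, cons(c, e)), cons(a, cons(a, e))), e)), cons(cons(a, a), e)), cons(e, cons(h(e), cons(c, a))))  →  cons(m(a, cons(a, cons(c, e)), cons(cons(a, a), e)), cons(e, cons(h(e), cons(c, a))))   [R2 at 1.2.2.1]
3. cons(m(a, cons(a, cons(c, e)), cons(cons(a, a), e)), cons(e, cons(h(e), cons(c, a))))  →  cons(c, cons(e, cons(h(e), cons(c, a))))   [R2 at 1]
4. cons(c, cons(e, cons(h(e), cons(c, a))))  →  cons(c, cons(e, cons(e, cons(c, a))))   [R3 at 2.2.1]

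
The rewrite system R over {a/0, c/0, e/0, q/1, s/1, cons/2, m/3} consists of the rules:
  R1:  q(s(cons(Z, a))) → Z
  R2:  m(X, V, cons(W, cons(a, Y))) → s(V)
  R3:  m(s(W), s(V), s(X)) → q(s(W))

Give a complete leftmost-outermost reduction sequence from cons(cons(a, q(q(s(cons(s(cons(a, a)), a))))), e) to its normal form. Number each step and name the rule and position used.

1. cons(cons(a, q(q(s(cons(s(cons(a, a)), a))))), e)  →  cons(cons(a, q(s(cons(a, a)))), e)   [R1 at 1.2.1]
2. cons(cons(a, q(s(cons(a, a)))), e)  →  cons(cons(a, a), e)   [R1 at 1.2]

cons(cons(a, a), e)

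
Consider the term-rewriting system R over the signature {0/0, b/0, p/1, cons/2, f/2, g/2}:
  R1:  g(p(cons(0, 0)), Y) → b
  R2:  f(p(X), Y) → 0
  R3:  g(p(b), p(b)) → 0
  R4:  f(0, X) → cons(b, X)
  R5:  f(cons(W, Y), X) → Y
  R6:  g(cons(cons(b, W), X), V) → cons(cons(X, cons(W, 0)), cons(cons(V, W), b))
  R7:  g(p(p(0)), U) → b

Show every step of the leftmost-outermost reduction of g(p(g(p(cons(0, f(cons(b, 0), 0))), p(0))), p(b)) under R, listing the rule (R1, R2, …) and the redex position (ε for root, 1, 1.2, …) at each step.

1. g(p(g(p(cons(0, f(cons(b, 0), 0))), p(0))), p(b))  →  g(p(g(p(cons(0, 0)), p(0))), p(b))   [R5 at 1.1.1.1.2]
2. g(p(g(p(cons(0, 0)), p(0))), p(b))  →  g(p(b), p(b))   [R1 at 1.1]
3. g(p(b), p(b))  →  0   [R3 at ε]

0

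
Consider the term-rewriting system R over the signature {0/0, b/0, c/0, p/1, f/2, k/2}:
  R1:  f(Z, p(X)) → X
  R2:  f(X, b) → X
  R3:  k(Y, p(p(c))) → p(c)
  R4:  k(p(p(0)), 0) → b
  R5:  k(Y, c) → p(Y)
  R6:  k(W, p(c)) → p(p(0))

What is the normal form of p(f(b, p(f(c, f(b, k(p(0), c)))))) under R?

p(0)

1. p(f(b, p(f(c, f(b, k(p(0), c))))))  →  p(f(c, f(b, k(p(0), c))))   [R1 at 1]
2. p(f(c, f(b, k(p(0), c))))  →  p(f(c, f(b, p(p(0)))))   [R5 at 1.2.2]
3. p(f(c, f(b, p(p(0)))))  →  p(f(c, p(0)))   [R1 at 1.2]
4. p(f(c, p(0)))  →  p(0)   [R1 at 1]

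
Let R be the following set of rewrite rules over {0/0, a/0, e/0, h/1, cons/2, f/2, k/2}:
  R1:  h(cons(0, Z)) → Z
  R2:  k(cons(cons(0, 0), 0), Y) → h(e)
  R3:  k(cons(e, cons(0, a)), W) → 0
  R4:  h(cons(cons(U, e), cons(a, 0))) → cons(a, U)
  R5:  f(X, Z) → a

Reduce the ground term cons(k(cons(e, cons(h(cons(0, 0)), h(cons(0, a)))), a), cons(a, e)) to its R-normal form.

1. cons(k(cons(e, cons(h(cons(0, 0)), h(cons(0, a)))), a), cons(a, e))  →  cons(k(cons(e, cons(0, h(cons(0, a)))), a), cons(a, e))   [R1 at 1.1.2.1]
2. cons(k(cons(e, cons(0, h(cons(0, a)))), a), cons(a, e))  →  cons(k(cons(e, cons(0, a)), a), cons(a, e))   [R1 at 1.1.2.2]
3. cons(k(cons(e, cons(0, a)), a), cons(a, e))  →  cons(0, cons(a, e))   [R3 at 1]

cons(0, cons(a, e))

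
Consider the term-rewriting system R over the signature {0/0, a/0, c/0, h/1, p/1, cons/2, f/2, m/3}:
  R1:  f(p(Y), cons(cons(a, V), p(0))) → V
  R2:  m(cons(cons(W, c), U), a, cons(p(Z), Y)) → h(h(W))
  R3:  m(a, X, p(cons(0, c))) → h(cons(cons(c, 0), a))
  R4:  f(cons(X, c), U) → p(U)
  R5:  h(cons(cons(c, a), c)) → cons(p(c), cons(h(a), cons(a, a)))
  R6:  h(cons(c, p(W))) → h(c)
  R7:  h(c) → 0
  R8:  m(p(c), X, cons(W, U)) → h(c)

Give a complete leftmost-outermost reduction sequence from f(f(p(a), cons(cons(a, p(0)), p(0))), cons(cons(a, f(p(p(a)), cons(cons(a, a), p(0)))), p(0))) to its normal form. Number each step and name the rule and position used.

a

1. f(f(p(a), cons(cons(a, p(0)), p(0))), cons(cons(a, f(p(p(a)), cons(cons(a, a), p(0)))), p(0)))  →  f(p(0), cons(cons(a, f(p(p(a)), cons(cons(a, a), p(0)))), p(0)))   [R1 at 1]
2. f(p(0), cons(cons(a, f(p(p(a)), cons(cons(a, a), p(0)))), p(0)))  →  f(p(p(a)), cons(cons(a, a), p(0)))   [R1 at ε]
3. f(p(p(a)), cons(cons(a, a), p(0)))  →  a   [R1 at ε]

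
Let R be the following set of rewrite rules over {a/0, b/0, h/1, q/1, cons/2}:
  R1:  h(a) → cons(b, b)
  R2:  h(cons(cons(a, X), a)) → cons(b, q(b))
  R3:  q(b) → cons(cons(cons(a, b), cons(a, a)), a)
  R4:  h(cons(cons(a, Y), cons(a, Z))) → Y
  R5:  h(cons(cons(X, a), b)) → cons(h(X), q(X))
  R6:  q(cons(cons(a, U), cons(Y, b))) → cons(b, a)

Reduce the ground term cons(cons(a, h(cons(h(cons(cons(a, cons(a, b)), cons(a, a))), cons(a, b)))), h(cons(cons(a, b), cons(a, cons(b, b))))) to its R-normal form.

cons(cons(a, b), b)

1. cons(cons(a, h(cons(h(cons(cons(a, cons(a, b)), cons(a, a))), cons(a, b)))), h(cons(cons(a, b), cons(a, cons(b, b)))))  →  cons(cons(a, h(cons(cons(a, b), cons(a, b)))), h(cons(cons(a, b), cons(a, cons(b, b)))))   [R4 at 1.2.1.1]
2. cons(cons(a, h(cons(cons(a, b), cons(a, b)))), h(cons(cons(a, b), cons(a, cons(b, b)))))  →  cons(cons(a, b), h(cons(cons(a, b), cons(a, cons(b, b)))))   [R4 at 1.2]
3. cons(cons(a, b), h(cons(cons(a, b), cons(a, cons(b, b)))))  →  cons(cons(a, b), b)   [R4 at 2]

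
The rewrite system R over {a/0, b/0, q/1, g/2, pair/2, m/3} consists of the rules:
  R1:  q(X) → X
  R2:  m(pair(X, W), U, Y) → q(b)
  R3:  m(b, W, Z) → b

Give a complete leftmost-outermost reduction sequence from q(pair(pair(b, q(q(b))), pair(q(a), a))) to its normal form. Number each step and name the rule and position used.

1. q(pair(pair(b, q(q(b))), pair(q(a), a)))  →  pair(pair(b, q(q(b))), pair(q(a), a))   [R1 at ε]
2. pair(pair(b, q(q(b))), pair(q(a), a))  →  pair(pair(b, q(b)), pair(q(a), a))   [R1 at 1.2]
3. pair(pair(b, q(b)), pair(q(a), a))  →  pair(pair(b, b), pair(q(a), a))   [R1 at 1.2]
4. pair(pair(b, b), pair(q(a), a))  →  pair(pair(b, b), pair(a, a))   [R1 at 2.1]

pair(pair(b, b), pair(a, a))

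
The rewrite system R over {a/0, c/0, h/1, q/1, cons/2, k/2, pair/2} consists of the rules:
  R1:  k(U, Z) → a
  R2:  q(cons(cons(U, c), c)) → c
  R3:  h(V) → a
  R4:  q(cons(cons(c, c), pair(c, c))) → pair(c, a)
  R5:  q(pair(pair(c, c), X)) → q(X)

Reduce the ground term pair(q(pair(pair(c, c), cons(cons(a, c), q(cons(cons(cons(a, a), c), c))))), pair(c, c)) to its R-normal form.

pair(c, pair(c, c))

1. pair(q(pair(pair(c, c), cons(cons(a, c), q(cons(cons(cons(a, a), c), c))))), pair(c, c))  →  pair(q(cons(cons(a, c), q(cons(cons(cons(a, a), c), c)))), pair(c, c))   [R5 at 1]
2. pair(q(cons(cons(a, c), q(cons(cons(cons(a, a), c), c)))), pair(c, c))  →  pair(q(cons(cons(a, c), c)), pair(c, c))   [R2 at 1.1.2]
3. pair(q(cons(cons(a, c), c)), pair(c, c))  →  pair(c, pair(c, c))   [R2 at 1]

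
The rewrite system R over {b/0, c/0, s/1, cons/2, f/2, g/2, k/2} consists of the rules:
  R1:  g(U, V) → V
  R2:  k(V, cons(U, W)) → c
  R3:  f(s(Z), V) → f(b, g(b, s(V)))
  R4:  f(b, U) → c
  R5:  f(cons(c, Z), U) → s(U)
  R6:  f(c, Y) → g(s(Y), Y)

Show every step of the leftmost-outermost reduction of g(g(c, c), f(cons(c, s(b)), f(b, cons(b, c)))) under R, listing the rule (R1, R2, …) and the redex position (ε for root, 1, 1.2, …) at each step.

1. g(g(c, c), f(cons(c, s(b)), f(b, cons(b, c))))  →  f(cons(c, s(b)), f(b, cons(b, c)))   [R1 at ε]
2. f(cons(c, s(b)), f(b, cons(b, c)))  →  s(f(b, cons(b, c)))   [R5 at ε]
3. s(f(b, cons(b, c)))  →  s(c)   [R4 at 1]

s(c)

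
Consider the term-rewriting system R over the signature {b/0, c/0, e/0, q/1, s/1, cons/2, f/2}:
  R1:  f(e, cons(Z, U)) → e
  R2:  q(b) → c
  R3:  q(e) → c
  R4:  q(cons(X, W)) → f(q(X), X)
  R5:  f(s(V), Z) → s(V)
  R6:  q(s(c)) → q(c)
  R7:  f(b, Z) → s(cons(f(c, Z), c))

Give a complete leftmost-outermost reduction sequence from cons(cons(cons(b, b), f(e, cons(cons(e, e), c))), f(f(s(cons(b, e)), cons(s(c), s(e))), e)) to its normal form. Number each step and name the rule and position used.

cons(cons(cons(b, b), e), s(cons(b, e)))

1. cons(cons(cons(b, b), f(e, cons(cons(e, e), c))), f(f(s(cons(b, e)), cons(s(c), s(e))), e))  →  cons(cons(cons(b, b), e), f(f(s(cons(b, e)), cons(s(c), s(e))), e))   [R1 at 1.2]
2. cons(cons(cons(b, b), e), f(f(s(cons(b, e)), cons(s(c), s(e))), e))  →  cons(cons(cons(b, b), e), f(s(cons(b, e)), e))   [R5 at 2.1]
3. cons(cons(cons(b, b), e), f(s(cons(b, e)), e))  →  cons(cons(cons(b, b), e), s(cons(b, e)))   [R5 at 2]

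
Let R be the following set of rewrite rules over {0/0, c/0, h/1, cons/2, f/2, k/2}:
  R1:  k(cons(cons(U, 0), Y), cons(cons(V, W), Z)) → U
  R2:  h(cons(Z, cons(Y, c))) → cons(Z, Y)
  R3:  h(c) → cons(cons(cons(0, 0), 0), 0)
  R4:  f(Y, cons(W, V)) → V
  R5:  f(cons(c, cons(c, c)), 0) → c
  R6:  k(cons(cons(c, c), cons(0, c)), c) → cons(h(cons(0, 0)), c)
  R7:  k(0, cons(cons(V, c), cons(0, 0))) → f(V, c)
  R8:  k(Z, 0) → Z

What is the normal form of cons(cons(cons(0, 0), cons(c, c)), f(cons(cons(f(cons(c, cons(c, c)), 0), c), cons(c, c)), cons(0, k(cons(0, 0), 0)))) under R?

cons(cons(cons(0, 0), cons(c, c)), cons(0, 0))

1. cons(cons(cons(0, 0), cons(c, c)), f(cons(cons(f(cons(c, cons(c, c)), 0), c), cons(c, c)), cons(0, k(cons(0, 0), 0))))  →  cons(cons(cons(0, 0), cons(c, c)), k(cons(0, 0), 0))   [R4 at 2]
2. cons(cons(cons(0, 0), cons(c, c)), k(cons(0, 0), 0))  →  cons(cons(cons(0, 0), cons(c, c)), cons(0, 0))   [R8 at 2]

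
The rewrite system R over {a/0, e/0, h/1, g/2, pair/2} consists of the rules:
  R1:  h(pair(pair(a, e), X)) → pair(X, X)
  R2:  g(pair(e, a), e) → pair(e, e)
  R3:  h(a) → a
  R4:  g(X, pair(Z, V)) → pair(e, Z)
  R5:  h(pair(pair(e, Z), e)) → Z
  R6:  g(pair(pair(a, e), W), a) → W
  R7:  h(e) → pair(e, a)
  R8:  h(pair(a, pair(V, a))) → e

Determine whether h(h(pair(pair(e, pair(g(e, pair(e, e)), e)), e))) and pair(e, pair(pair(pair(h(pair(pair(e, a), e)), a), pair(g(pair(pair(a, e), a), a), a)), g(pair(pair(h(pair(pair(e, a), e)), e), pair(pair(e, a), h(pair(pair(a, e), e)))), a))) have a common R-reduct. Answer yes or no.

Reduce t₁ = h(h(pair(pair(e, pair(g(e, pair(e, e)), e)), e))):
1. h(h(pair(pair(e, pair(g(e, pair(e, e)), e)), e)))  →  h(pair(g(e, pair(e, e)), e))   [R5 at 1]
2. h(pair(g(e, pair(e, e)), e))  →  h(pair(pair(e, e), e))   [R4 at 1.1]
3. h(pair(pair(e, e), e))  →  e   [R5 at ε]

Reduce t₂ = pair(e, pair(pair(pair(h(pair(pair(e, a), e)), a), pair(g(pair(pair(a, e), a), a), a)), g(pair(pair(h(pair(pair(e, a), e)), e), pair(pair(e, a), h(pair(pair(a, e), e)))), a))):
1. pair(e, pair(pair(pair(h(pair(pair(e, a), e)), a), pair(g(pair(pair(a, e), a), a), a)), g(pair(pair(h(pair(pair(e, a), e)), e), pair(pair(e, a), h(pair(pair(a, e), e)))), a)))  →  pair(e, pair(pair(pair(a, a), pair(g(pair(pair(a, e), a), a), a)), g(pair(pair(h(pair(pair(e, a), e)), e), pair(pair(e, a), h(pair(pair(a, e), e)))), a)))   [R5 at 2.1.1.1]
2. pair(e, pair(pair(pair(a, a), pair(g(pair(pair(a, e), a), a), a)), g(pair(pair(h(pair(pair(e, a), e)), e), pair(pair(e, a), h(pair(pair(a, e), e)))), a)))  →  pair(e, pair(pair(pair(a, a), pair(a, a)), g(pair(pair(h(pair(pair(e, a), e)), e), pair(pair(e, a), h(pair(pair(a, e), e)))), a)))   [R6 at 2.1.2.1]
3. pair(e, pair(pair(pair(a, a), pair(a, a)), g(pair(pair(h(pair(pair(e, a), e)), e), pair(pair(e, a), h(pair(pair(a, e), e)))), a)))  →  pair(e, pair(pair(pair(a, a), pair(a, a)), g(pair(pair(a, e), pair(pair(e, a), h(pair(pair(a, e), e)))), a)))   [R5 at 2.2.1.1.1]
4. pair(e, pair(pair(pair(a, a), pair(a, a)), g(pair(pair(a, e), pair(pair(e, a), h(pair(pair(a, e), e)))), a)))  →  pair(e, pair(pair(pair(a, a), pair(a, a)), pair(pair(e, a), h(pair(pair(a, e), e)))))   [R6 at 2.2]
5. pair(e, pair(pair(pair(a, a), pair(a, a)), pair(pair(e, a), h(pair(pair(a, e), e)))))  →  pair(e, pair(pair(pair(a, a), pair(a, a)), pair(pair(e, a), pair(e, e))))   [R1 at 2.2.2]

no — NF(t₁) = e, NF(t₂) = pair(e, pair(pair(pair(a, a), pair(a, a)), pair(pair(e, a), pair(e, e))))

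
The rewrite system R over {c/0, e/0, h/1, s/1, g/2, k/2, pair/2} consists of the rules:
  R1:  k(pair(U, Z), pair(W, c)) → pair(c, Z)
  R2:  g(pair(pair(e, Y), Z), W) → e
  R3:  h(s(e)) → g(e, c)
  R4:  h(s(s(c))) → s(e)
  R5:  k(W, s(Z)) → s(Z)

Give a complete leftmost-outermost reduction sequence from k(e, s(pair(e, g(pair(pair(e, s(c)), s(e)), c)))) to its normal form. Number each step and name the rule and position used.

s(pair(e, e))

1. k(e, s(pair(e, g(pair(pair(e, s(c)), s(e)), c))))  →  s(pair(e, g(pair(pair(e, s(c)), s(e)), c)))   [R5 at ε]
2. s(pair(e, g(pair(pair(e, s(c)), s(e)), c)))  →  s(pair(e, e))   [R2 at 1.2]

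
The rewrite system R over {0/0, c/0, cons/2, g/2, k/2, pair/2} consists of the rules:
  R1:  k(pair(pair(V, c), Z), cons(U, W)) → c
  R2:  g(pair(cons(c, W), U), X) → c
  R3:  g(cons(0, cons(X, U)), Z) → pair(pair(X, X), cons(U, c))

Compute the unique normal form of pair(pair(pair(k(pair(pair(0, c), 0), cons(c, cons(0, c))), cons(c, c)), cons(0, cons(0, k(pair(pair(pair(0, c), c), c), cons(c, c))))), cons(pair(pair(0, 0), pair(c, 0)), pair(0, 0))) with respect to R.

pair(pair(pair(c, cons(c, c)), cons(0, cons(0, c))), cons(pair(pair(0, 0), pair(c, 0)), pair(0, 0)))

1. pair(pair(pair(k(pair(pair(0, c), 0), cons(c, cons(0, c))), cons(c, c)), cons(0, cons(0, k(pair(pair(pair(0, c), c), c), cons(c, c))))), cons(pair(pair(0, 0), pair(c, 0)), pair(0, 0)))  →  pair(pair(pair(c, cons(c, c)), cons(0, cons(0, k(pair(pair(pair(0, c), c), c), cons(c, c))))), cons(pair(pair(0, 0), pair(c, 0)), pair(0, 0)))   [R1 at 1.1.1]
2. pair(pair(pair(c, cons(c, c)), cons(0, cons(0, k(pair(pair(pair(0, c), c), c), cons(c, c))))), cons(pair(pair(0, 0), pair(c, 0)), pair(0, 0)))  →  pair(pair(pair(c, cons(c, c)), cons(0, cons(0, c))), cons(pair(pair(0, 0), pair(c, 0)), pair(0, 0)))   [R1 at 1.2.2.2]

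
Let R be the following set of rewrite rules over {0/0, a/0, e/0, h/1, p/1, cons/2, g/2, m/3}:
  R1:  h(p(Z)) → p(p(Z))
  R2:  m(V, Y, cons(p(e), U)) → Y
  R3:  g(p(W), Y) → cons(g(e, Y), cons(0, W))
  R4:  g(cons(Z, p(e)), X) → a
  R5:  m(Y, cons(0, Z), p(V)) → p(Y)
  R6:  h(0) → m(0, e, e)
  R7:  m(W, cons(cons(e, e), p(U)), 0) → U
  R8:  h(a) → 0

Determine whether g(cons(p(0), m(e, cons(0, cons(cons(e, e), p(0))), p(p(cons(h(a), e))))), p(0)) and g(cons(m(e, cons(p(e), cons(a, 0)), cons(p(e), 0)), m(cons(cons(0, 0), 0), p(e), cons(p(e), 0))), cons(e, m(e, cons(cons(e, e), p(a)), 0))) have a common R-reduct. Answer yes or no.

yes — NF(t₁) = a, NF(t₂) = a

Reduce t₁ = g(cons(p(0), m(e, cons(0, cons(cons(e, e), p(0))), p(p(cons(h(a), e))))), p(0)):
1. g(cons(p(0), m(e, cons(0, cons(cons(e, e), p(0))), p(p(cons(h(a), e))))), p(0))  →  g(cons(p(0), p(e)), p(0))   [R5 at 1.2]
2. g(cons(p(0), p(e)), p(0))  →  a   [R4 at ε]

Reduce t₂ = g(cons(m(e, cons(p(e), cons(a, 0)), cons(p(e), 0)), m(cons(cons(0, 0), 0), p(e), cons(p(e), 0))), cons(e, m(e, cons(cons(e, e), p(a)), 0))):
1. g(cons(m(e, cons(p(e), cons(a, 0)), cons(p(e), 0)), m(cons(cons(0, 0), 0), p(e), cons(p(e), 0))), cons(e, m(e, cons(cons(e, e), p(a)), 0)))  →  g(cons(cons(p(e), cons(a, 0)), m(cons(cons(0, 0), 0), p(e), cons(p(e), 0))), cons(e, m(e, cons(cons(e, e), p(a)), 0)))   [R2 at 1.1]
2. g(cons(cons(p(e), cons(a, 0)), m(cons(cons(0, 0), 0), p(e), cons(p(e), 0))), cons(e, m(e, cons(cons(e, e), p(a)), 0)))  →  g(cons(cons(p(e), cons(a, 0)), p(e)), cons(e, m(e, cons(cons(e, e), p(a)), 0)))   [R2 at 1.2]
3. g(cons(cons(p(e), cons(a, 0)), p(e)), cons(e, m(e, cons(cons(e, e), p(a)), 0)))  →  a   [R4 at ε]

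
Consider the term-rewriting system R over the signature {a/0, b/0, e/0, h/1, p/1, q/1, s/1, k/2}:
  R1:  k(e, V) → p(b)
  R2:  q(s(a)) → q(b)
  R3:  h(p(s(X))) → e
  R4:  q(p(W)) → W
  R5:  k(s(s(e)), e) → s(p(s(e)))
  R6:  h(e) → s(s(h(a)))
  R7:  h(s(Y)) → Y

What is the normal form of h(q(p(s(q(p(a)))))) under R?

a

1. h(q(p(s(q(p(a))))))  →  h(s(q(p(a))))   [R4 at 1]
2. h(s(q(p(a))))  →  q(p(a))   [R7 at ε]
3. q(p(a))  →  a   [R4 at ε]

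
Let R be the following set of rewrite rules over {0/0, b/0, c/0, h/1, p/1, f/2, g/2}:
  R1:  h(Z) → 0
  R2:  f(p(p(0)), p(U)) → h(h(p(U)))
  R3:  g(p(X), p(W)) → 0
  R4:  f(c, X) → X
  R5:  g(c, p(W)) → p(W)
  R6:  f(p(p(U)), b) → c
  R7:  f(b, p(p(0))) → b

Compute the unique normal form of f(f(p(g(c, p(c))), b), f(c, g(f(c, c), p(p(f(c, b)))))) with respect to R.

p(p(b))

1. f(f(p(g(c, p(c))), b), f(c, g(f(c, c), p(p(f(c, b))))))  →  f(f(p(p(c)), b), f(c, g(f(c, c), p(p(f(c, b))))))   [R5 at 1.1.1]
2. f(f(p(p(c)), b), f(c, g(f(c, c), p(p(f(c, b))))))  →  f(c, f(c, g(f(c, c), p(p(f(c, b))))))   [R6 at 1]
3. f(c, f(c, g(f(c, c), p(p(f(c, b))))))  →  f(c, g(f(c, c), p(p(f(c, b)))))   [R4 at ε]
4. f(c, g(f(c, c), p(p(f(c, b)))))  →  g(f(c, c), p(p(f(c, b))))   [R4 at ε]
5. g(f(c, c), p(p(f(c, b))))  →  g(c, p(p(f(c, b))))   [R4 at 1]
6. g(c, p(p(f(c, b))))  →  p(p(f(c, b)))   [R5 at ε]
7. p(p(f(c, b)))  →  p(p(b))   [R4 at 1.1]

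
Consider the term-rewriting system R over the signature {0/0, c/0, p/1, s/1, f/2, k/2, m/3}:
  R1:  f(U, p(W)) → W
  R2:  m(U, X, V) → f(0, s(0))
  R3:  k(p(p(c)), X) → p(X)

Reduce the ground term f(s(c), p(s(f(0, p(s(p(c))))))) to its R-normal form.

s(s(p(c)))

1. f(s(c), p(s(f(0, p(s(p(c)))))))  →  s(f(0, p(s(p(c)))))   [R1 at ε]
2. s(f(0, p(s(p(c)))))  →  s(s(p(c)))   [R1 at 1]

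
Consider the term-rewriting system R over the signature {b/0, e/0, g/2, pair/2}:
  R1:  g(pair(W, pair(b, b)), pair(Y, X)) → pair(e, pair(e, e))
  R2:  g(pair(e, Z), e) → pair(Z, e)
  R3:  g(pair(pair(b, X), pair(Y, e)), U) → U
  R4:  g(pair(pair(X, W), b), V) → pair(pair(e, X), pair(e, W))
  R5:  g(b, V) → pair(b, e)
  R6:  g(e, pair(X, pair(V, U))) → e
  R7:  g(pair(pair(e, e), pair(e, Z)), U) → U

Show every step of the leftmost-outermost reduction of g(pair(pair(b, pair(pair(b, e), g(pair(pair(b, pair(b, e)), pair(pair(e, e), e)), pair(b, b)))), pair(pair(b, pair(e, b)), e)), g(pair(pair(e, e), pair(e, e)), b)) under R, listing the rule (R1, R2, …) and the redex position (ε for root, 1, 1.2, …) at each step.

1. g(pair(pair(b, pair(pair(b, e), g(pair(pair(b, pair(b, e)), pair(pair(e, e), e)), pair(b, b)))), pair(pair(b, pair(e, b)), e)), g(pair(pair(e, e), pair(e, e)), b))  →  g(pair(pair(e, e), pair(e, e)), b)   [R3 at ε]
2. g(pair(pair(e, e), pair(e, e)), b)  →  b   [R7 at ε]

b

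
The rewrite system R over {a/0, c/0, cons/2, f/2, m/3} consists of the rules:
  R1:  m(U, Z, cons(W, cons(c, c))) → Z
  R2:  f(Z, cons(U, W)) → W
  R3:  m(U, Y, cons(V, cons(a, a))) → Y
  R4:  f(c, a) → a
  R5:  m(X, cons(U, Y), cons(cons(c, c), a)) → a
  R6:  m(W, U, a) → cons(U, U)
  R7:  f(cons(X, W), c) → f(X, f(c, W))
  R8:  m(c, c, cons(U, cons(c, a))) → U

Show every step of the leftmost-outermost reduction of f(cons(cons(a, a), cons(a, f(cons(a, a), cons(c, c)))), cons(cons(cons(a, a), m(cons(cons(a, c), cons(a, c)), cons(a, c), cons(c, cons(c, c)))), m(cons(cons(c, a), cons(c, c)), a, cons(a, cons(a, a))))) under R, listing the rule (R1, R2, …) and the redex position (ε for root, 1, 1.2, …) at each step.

a

1. f(cons(cons(a, a), cons(a, f(cons(a, a), cons(c, c)))), cons(cons(cons(a, a), m(cons(cons(a, c), cons(a, c)), cons(a, c), cons(c, cons(c, c)))), m(cons(cons(c, a), cons(c, c)), a, cons(a, cons(a, a)))))  →  m(cons(cons(c, a), cons(c, c)), a, cons(a, cons(a, a)))   [R2 at ε]
2. m(cons(cons(c, a), cons(c, c)), a, cons(a, cons(a, a)))  →  a   [R3 at ε]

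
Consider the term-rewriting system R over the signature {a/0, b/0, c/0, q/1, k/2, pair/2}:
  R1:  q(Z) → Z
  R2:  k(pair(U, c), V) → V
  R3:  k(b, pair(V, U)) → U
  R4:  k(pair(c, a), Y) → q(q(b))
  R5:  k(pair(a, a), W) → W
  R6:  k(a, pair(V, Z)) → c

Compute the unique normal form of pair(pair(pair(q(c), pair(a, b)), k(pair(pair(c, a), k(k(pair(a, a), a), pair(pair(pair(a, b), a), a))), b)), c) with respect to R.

pair(pair(pair(c, pair(a, b)), b), c)

1. pair(pair(pair(q(c), pair(a, b)), k(pair(pair(c, a), k(k(pair(a, a), a), pair(pair(pair(a, b), a), a))), b)), c)  →  pair(pair(pair(c, pair(a, b)), k(pair(pair(c, a), k(k(pair(a, a), a), pair(pair(pair(a, b), a), a))), b)), c)   [R1 at 1.1.1]
2. pair(pair(pair(c, pair(a, b)), k(pair(pair(c, a), k(k(pair(a, a), a), pair(pair(pair(a, b), a), a))), b)), c)  →  pair(pair(pair(c, pair(a, b)), k(pair(pair(c, a), k(a, pair(pair(pair(a, b), a), a))), b)), c)   [R5 at 1.2.1.2.1]
3. pair(pair(pair(c, pair(a, b)), k(pair(pair(c, a), k(a, pair(pair(pair(a, b), a), a))), b)), c)  →  pair(pair(pair(c, pair(a, b)), k(pair(pair(c, a), c), b)), c)   [R6 at 1.2.1.2]
4. pair(pair(pair(c, pair(a, b)), k(pair(pair(c, a), c), b)), c)  →  pair(pair(pair(c, pair(a, b)), b), c)   [R2 at 1.2]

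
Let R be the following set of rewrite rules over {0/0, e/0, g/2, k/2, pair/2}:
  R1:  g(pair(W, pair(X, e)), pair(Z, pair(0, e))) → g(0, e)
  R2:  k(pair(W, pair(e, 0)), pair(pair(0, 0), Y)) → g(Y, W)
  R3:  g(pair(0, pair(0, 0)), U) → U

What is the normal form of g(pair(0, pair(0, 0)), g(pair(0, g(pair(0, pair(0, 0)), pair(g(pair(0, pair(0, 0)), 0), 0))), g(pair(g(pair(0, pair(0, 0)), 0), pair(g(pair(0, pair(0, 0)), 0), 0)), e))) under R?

1. g(pair(0, pair(0, 0)), g(pair(0, g(pair(0, pair(0, 0)), pair(g(pair(0, pair(0, 0)), 0), 0))), g(pair(g(pair(0, pair(0, 0)), 0), pair(g(pair(0, pair(0, 0)), 0), 0)), e)))  →  g(pair(0, g(pair(0, pair(0, 0)), pair(g(pair(0, pair(0, 0)), 0), 0))), g(pair(g(pair(0, pair(0, 0)), 0), pair(g(pair(0, pair(0, 0)), 0), 0)), e))   [R3 at ε]
2. g(pair(0, g(pair(0, pair(0, 0)), pair(g(pair(0, pair(0, 0)), 0), 0))), g(pair(g(pair(0, pair(0, 0)), 0), pair(g(pair(0, pair(0, 0)), 0), 0)), e))  →  g(pair(0, pair(g(pair(0, pair(0, 0)), 0), 0)), g(pair(g(pair(0, pair(0, 0)), 0), pair(g(pair(0, pair(0, 0)), 0), 0)), e))   [R3 at 1.2]
3. g(pair(0, pair(g(pair(0, pair(0, 0)), 0), 0)), g(pair(g(pair(0, pair(0, 0)), 0), pair(g(pair(0, pair(0, 0)), 0), 0)), e))  →  g(pair(0, pair(0, 0)), g(pair(g(pair(0, pair(0, 0)), 0), pair(g(pair(0, pair(0, 0)), 0), 0)), e))   [R3 at 1.2.1]
4. g(pair(0, pair(0, 0)), g(pair(g(pair(0, pair(0, 0)), 0), pair(g(pair(0, pair(0, 0)), 0), 0)), e))  →  g(pair(g(pair(0, pair(0, 0)), 0), pair(g(pair(0, pair(0, 0)), 0), 0)), e)   [R3 at ε]
5. g(pair(g(pair(0, pair(0, 0)), 0), pair(g(pair(0, pair(0, 0)), 0), 0)), e)  →  g(pair(0, pair(g(pair(0, pair(0, 0)), 0), 0)), e)   [R3 at 1.1]
6. g(pair(0, pair(g(pair(0, pair(0, 0)), 0), 0)), e)  →  g(pair(0, pair(0, 0)), e)   [R3 at 1.2.1]
7. g(pair(0, pair(0, 0)), e)  →  e   [R3 at ε]

e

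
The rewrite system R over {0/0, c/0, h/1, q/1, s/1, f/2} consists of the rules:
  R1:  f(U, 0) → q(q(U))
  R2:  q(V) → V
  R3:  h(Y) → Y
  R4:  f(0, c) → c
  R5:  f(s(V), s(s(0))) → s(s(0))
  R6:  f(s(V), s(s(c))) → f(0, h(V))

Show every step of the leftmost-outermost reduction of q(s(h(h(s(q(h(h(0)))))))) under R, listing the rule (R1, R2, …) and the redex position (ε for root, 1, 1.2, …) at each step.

1. q(s(h(h(s(q(h(h(0))))))))  →  s(h(h(s(q(h(h(0)))))))   [R2 at ε]
2. s(h(h(s(q(h(h(0)))))))  →  s(h(s(q(h(h(0))))))   [R3 at 1]
3. s(h(s(q(h(h(0))))))  →  s(s(q(h(h(0)))))   [R3 at 1]
4. s(s(q(h(h(0)))))  →  s(s(h(h(0))))   [R2 at 1.1]
5. s(s(h(h(0))))  →  s(s(h(0)))   [R3 at 1.1]
6. s(s(h(0)))  →  s(s(0))   [R3 at 1.1]

s(s(0))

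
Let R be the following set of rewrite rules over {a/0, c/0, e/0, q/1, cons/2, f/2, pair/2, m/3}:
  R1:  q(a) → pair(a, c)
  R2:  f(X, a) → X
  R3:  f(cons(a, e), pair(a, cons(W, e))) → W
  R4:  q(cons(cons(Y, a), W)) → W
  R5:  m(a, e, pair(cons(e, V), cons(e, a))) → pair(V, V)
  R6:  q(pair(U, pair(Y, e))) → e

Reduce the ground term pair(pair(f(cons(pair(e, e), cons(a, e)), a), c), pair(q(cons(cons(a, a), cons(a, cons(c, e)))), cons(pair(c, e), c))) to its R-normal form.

1. pair(pair(f(cons(pair(e, e), cons(a, e)), a), c), pair(q(cons(cons(a, a), cons(a, cons(c, e)))), cons(pair(c, e), c)))  →  pair(pair(cons(pair(e, e), cons(a, e)), c), pair(q(cons(cons(a, a), cons(a, cons(c, e)))), cons(pair(c, e), c)))   [R2 at 1.1]
2. pair(pair(cons(pair(e, e), cons(a, e)), c), pair(q(cons(cons(a, a), cons(a, cons(c, e)))), cons(pair(c, e), c)))  →  pair(pair(cons(pair(e, e), cons(a, e)), c), pair(cons(a, cons(c, e)), cons(pair(c, e), c)))   [R4 at 2.1]

pair(pair(cons(pair(e, e), cons(a, e)), c), pair(cons(a, cons(c, e)), cons(pair(c, e), c)))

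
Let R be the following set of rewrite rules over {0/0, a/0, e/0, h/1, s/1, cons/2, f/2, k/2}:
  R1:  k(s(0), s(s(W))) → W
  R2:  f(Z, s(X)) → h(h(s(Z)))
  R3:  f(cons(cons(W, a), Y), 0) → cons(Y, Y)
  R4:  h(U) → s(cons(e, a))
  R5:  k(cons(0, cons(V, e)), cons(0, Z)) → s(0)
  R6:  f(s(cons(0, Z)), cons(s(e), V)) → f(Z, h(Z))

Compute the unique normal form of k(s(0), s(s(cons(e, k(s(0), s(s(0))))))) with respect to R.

1. k(s(0), s(s(cons(e, k(s(0), s(s(0)))))))  →  cons(e, k(s(0), s(s(0))))   [R1 at ε]
2. cons(e, k(s(0), s(s(0))))  →  cons(e, 0)   [R1 at 2]

cons(e, 0)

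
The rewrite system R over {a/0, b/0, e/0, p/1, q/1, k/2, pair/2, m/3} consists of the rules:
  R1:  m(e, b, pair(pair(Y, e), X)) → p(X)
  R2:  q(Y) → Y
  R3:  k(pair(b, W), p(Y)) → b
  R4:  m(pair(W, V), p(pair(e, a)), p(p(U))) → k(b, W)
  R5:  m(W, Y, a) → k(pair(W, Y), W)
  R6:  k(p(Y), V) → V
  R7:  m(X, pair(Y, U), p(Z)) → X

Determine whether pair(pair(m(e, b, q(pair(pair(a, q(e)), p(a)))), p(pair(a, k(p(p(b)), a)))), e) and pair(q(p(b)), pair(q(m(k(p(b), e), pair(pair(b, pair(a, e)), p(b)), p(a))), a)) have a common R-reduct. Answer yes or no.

no — NF(t₁) = pair(pair(p(p(a)), p(pair(a, a))), e), NF(t₂) = pair(p(b), pair(e, a))

Reduce t₁ = pair(pair(m(e, b, q(pair(pair(a, q(e)), p(a)))), p(pair(a, k(p(p(b)), a)))), e):
1. pair(pair(m(e, b, q(pair(pair(a, q(e)), p(a)))), p(pair(a, k(p(p(b)), a)))), e)  →  pair(pair(m(e, b, pair(pair(a, q(e)), p(a))), p(pair(a, k(p(p(b)), a)))), e)   [R2 at 1.1.3]
2. pair(pair(m(e, b, pair(pair(a, q(e)), p(a))), p(pair(a, k(p(p(b)), a)))), e)  →  pair(pair(m(e, b, pair(pair(a, e), p(a))), p(pair(a, k(p(p(b)), a)))), e)   [R2 at 1.1.3.1.2]
3. pair(pair(m(e, b, pair(pair(a, e), p(a))), p(pair(a, k(p(p(b)), a)))), e)  →  pair(pair(p(p(a)), p(pair(a, k(p(p(b)), a)))), e)   [R1 at 1.1]
4. pair(pair(p(p(a)), p(pair(a, k(p(p(b)), a)))), e)  →  pair(pair(p(p(a)), p(pair(a, a))), e)   [R6 at 1.2.1.2]

Reduce t₂ = pair(q(p(b)), pair(q(m(k(p(b), e), pair(pair(b, pair(a, e)), p(b)), p(a))), a)):
1. pair(q(p(b)), pair(q(m(k(p(b), e), pair(pair(b, pair(a, e)), p(b)), p(a))), a))  →  pair(p(b), pair(q(m(k(p(b), e), pair(pair(b, pair(a, e)), p(b)), p(a))), a))   [R2 at 1]
2. pair(p(b), pair(q(m(k(p(b), e), pair(pair(b, pair(a, e)), p(b)), p(a))), a))  →  pair(p(b), pair(m(k(p(b), e), pair(pair(b, pair(a, e)), p(b)), p(a)), a))   [R2 at 2.1]
3. pair(p(b), pair(m(k(p(b), e), pair(pair(b, pair(a, e)), p(b)), p(a)), a))  →  pair(p(b), pair(k(p(b), e), a))   [R7 at 2.1]
4. pair(p(b), pair(k(p(b), e), a))  →  pair(p(b), pair(e, a))   [R6 at 2.1]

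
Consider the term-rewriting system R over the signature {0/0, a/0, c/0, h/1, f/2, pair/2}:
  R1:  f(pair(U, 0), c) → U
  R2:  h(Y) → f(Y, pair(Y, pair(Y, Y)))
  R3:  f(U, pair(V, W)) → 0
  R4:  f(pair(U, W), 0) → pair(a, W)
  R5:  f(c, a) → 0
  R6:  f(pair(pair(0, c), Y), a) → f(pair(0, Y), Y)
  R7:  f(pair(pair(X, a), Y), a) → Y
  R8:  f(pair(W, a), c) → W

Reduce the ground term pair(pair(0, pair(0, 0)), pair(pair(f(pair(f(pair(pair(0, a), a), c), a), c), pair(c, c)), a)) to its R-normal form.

1. pair(pair(0, pair(0, 0)), pair(pair(f(pair(f(pair(pair(0, a), a), c), a), c), pair(c, c)), a))  →  pair(pair(0, pair(0, 0)), pair(pair(f(pair(pair(0, a), a), c), pair(c, c)), a))   [R8 at 2.1.1]
2. pair(pair(0, pair(0, 0)), pair(pair(f(pair(pair(0, a), a), c), pair(c, c)), a))  →  pair(pair(0, pair(0, 0)), pair(pair(pair(0, a), pair(c, c)), a))   [R8 at 2.1.1]

pair(pair(0, pair(0, 0)), pair(pair(pair(0, a), pair(c, c)), a))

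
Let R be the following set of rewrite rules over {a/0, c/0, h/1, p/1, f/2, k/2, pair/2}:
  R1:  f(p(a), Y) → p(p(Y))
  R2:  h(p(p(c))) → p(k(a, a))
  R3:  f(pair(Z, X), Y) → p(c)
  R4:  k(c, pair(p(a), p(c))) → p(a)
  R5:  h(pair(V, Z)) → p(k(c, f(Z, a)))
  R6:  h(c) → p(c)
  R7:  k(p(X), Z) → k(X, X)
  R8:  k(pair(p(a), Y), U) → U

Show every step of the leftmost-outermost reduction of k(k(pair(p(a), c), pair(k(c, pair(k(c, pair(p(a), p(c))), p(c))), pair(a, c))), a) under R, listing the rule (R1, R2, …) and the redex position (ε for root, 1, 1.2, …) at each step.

a

1. k(k(pair(p(a), c), pair(k(c, pair(k(c, pair(p(a), p(c))), p(c))), pair(a, c))), a)  →  k(pair(k(c, pair(k(c, pair(p(a), p(c))), p(c))), pair(a, c)), a)   [R8 at 1]
2. k(pair(k(c, pair(k(c, pair(p(a), p(c))), p(c))), pair(a, c)), a)  →  k(pair(k(c, pair(p(a), p(c))), pair(a, c)), a)   [R4 at 1.1.2.1]
3. k(pair(k(c, pair(p(a), p(c))), pair(a, c)), a)  →  k(pair(p(a), pair(a, c)), a)   [R4 at 1.1]
4. k(pair(p(a), pair(a, c)), a)  →  a   [R8 at ε]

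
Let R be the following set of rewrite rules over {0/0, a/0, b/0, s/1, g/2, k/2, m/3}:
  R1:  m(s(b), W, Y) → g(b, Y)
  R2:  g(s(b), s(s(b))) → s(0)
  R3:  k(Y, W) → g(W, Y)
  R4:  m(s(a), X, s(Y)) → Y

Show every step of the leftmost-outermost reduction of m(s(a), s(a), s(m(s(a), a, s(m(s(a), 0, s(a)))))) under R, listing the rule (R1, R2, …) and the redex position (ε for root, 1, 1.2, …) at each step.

1. m(s(a), s(a), s(m(s(a), a, s(m(s(a), 0, s(a))))))  →  m(s(a), a, s(m(s(a), 0, s(a))))   [R4 at ε]
2. m(s(a), a, s(m(s(a), 0, s(a))))  →  m(s(a), 0, s(a))   [R4 at ε]
3. m(s(a), 0, s(a))  →  a   [R4 at ε]

a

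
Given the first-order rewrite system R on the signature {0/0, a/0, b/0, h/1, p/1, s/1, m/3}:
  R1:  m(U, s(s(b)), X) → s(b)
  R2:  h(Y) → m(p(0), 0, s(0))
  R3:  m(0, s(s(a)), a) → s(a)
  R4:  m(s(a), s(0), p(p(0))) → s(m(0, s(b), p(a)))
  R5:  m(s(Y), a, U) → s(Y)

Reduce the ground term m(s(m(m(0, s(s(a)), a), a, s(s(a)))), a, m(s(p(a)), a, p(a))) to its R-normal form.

1. m(s(m(m(0, s(s(a)), a), a, s(s(a)))), a, m(s(p(a)), a, p(a)))  →  s(m(m(0, s(s(a)), a), a, s(s(a))))   [R5 at ε]
2. s(m(m(0, s(s(a)), a), a, s(s(a))))  →  s(m(s(a), a, s(s(a))))   [R3 at 1.1]
3. s(m(s(a), a, s(s(a))))  →  s(s(a))   [R5 at 1]

s(s(a))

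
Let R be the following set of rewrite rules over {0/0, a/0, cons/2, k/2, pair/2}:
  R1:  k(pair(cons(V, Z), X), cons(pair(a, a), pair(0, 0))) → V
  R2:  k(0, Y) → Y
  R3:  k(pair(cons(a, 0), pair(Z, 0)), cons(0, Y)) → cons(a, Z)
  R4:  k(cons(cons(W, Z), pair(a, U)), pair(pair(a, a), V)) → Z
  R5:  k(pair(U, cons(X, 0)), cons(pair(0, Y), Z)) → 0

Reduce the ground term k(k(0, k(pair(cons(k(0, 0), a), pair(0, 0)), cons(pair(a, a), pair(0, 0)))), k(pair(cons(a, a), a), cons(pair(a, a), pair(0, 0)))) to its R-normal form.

1. k(k(0, k(pair(cons(k(0, 0), a), pair(0, 0)), cons(pair(a, a), pair(0, 0)))), k(pair(cons(a, a), a), cons(pair(a, a), pair(0, 0))))  →  k(k(pair(cons(k(0, 0), a), pair(0, 0)), cons(pair(a, a), pair(0, 0))), k(pair(cons(a, a), a), cons(pair(a, a), pair(0, 0))))   [R2 at 1]
2. k(k(pair(cons(k(0, 0), a), pair(0, 0)), cons(pair(a, a), pair(0, 0))), k(pair(cons(a, a), a), cons(pair(a, a), pair(0, 0))))  →  k(k(0, 0), k(pair(cons(a, a), a), cons(pair(a, a), pair(0, 0))))   [R1 at 1]
3. k(k(0, 0), k(pair(cons(a, a), a), cons(pair(a, a), pair(0, 0))))  →  k(0, k(pair(cons(a, a), a), cons(pair(a, a), pair(0, 0))))   [R2 at 1]
4. k(0, k(pair(cons(a, a), a), cons(pair(a, a), pair(0, 0))))  →  k(pair(cons(a, a), a), cons(pair(a, a), pair(0, 0)))   [R2 at ε]
5. k(pair(cons(a, a), a), cons(pair(a, a), pair(0, 0)))  →  a   [R1 at ε]

a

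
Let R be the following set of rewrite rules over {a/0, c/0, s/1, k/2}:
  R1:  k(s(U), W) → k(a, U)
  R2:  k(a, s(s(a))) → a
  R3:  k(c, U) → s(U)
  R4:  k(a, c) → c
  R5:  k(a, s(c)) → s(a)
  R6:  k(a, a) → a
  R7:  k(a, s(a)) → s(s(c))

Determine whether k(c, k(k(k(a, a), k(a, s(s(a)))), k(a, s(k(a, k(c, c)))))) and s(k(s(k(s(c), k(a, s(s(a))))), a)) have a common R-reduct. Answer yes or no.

Reduce t₁ = k(c, k(k(k(a, a), k(a, s(s(a)))), k(a, s(k(a, k(c, c)))))):
1. k(c, k(k(k(a, a), k(a, s(s(a)))), k(a, s(k(a, k(c, c))))))  →  s(k(k(k(a, a), k(a, s(s(a)))), k(a, s(k(a, k(c, c))))))   [R3 at ε]
2. s(k(k(k(a, a), k(a, s(s(a)))), k(a, s(k(a, k(c, c))))))  →  s(k(k(a, k(a, s(s(a)))), k(a, s(k(a, k(c, c))))))   [R6 at 1.1.1]
3. s(k(k(a, k(a, s(s(a)))), k(a, s(k(a, k(c, c))))))  →  s(k(k(a, a), k(a, s(k(a, k(c, c))))))   [R2 at 1.1.2]
4. s(k(k(a, a), k(a, s(k(a, k(c, c))))))  →  s(k(a, k(a, s(k(a, k(c, c))))))   [R6 at 1.1]
5. s(k(a, k(a, s(k(a, k(c, c))))))  →  s(k(a, k(a, s(k(a, s(c))))))   [R3 at 1.2.2.1.2]
6. s(k(a, k(a, s(k(a, s(c))))))  →  s(k(a, k(a, s(s(a)))))   [R5 at 1.2.2.1]
7. s(k(a, k(a, s(s(a)))))  →  s(k(a, a))   [R2 at 1.2]
8. s(k(a, a))  →  s(a)   [R6 at 1]

Reduce t₂ = s(k(s(k(s(c), k(a, s(s(a))))), a)):
1. s(k(s(k(s(c), k(a, s(s(a))))), a))  →  s(k(a, k(s(c), k(a, s(s(a))))))   [R1 at 1]
2. s(k(a, k(s(c), k(a, s(s(a))))))  →  s(k(a, k(a, c)))   [R1 at 1.2]
3. s(k(a, k(a, c)))  →  s(k(a, c))   [R4 at 1.2]
4. s(k(a, c))  →  s(c)   [R4 at 1]

no — NF(t₁) = s(a), NF(t₂) = s(c)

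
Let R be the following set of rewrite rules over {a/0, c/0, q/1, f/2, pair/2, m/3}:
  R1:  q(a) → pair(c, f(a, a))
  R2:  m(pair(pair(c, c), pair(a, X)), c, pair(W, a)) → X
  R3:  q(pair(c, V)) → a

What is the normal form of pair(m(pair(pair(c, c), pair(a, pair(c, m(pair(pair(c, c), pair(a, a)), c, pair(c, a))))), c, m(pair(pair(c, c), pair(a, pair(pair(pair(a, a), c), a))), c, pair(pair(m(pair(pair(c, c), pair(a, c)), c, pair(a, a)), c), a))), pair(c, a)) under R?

pair(pair(c, a), pair(c, a))

1. pair(m(pair(pair(c, c), pair(a, pair(c, m(pair(pair(c, c), pair(a, a)), c, pair(c, a))))), c, m(pair(pair(c, c), pair(a, pair(pair(pair(a, a), c), a))), c, pair(pair(m(pair(pair(c, c), pair(a, c)), c, pair(a, a)), c), a))), pair(c, a))  →  pair(m(pair(pair(c, c), pair(a, pair(c, a))), c, m(pair(pair(c, c), pair(a, pair(pair(pair(a, a), c), a))), c, pair(pair(m(pair(pair(c, c), pair(a, c)), c, pair(a, a)), c), a))), pair(c, a))   [R2 at 1.1.2.2.2]
2. pair(m(pair(pair(c, c), pair(a, pair(c, a))), c, m(pair(pair(c, c), pair(a, pair(pair(pair(a, a), c), a))), c, pair(pair(m(pair(pair(c, c), pair(a, c)), c, pair(a, a)), c), a))), pair(c, a))  →  pair(m(pair(pair(c, c), pair(a, pair(c, a))), c, pair(pair(pair(a, a), c), a)), pair(c, a))   [R2 at 1.3]
3. pair(m(pair(pair(c, c), pair(a, pair(c, a))), c, pair(pair(pair(a, a), c), a)), pair(c, a))  →  pair(pair(c, a), pair(c, a))   [R2 at 1]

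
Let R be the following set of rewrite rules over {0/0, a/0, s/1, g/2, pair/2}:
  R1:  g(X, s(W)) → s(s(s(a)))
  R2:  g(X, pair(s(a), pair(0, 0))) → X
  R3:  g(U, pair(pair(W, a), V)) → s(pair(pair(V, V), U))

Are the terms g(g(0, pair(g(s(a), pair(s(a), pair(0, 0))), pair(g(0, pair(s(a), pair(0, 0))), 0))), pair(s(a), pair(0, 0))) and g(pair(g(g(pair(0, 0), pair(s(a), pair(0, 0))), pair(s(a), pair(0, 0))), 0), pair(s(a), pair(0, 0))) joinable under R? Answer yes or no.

Reduce t₁ = g(g(0, pair(g(s(a), pair(s(a), pair(0, 0))), pair(g(0, pair(s(a), pair(0, 0))), 0))), pair(s(a), pair(0, 0))):
1. g(g(0, pair(g(s(a), pair(s(a), pair(0, 0))), pair(g(0, pair(s(a), pair(0, 0))), 0))), pair(s(a), pair(0, 0)))  →  g(0, pair(g(s(a), pair(s(a), pair(0, 0))), pair(g(0, pair(s(a), pair(0, 0))), 0)))   [R2 at ε]
2. g(0, pair(g(s(a), pair(s(a), pair(0, 0))), pair(g(0, pair(s(a), pair(0, 0))), 0)))  →  g(0, pair(s(a), pair(g(0, pair(s(a), pair(0, 0))), 0)))   [R2 at 2.1]
3. g(0, pair(s(a), pair(g(0, pair(s(a), pair(0, 0))), 0)))  →  g(0, pair(s(a), pair(0, 0)))   [R2 at 2.2.1]
4. g(0, pair(s(a), pair(0, 0)))  →  0   [R2 at ε]

Reduce t₂ = g(pair(g(g(pair(0, 0), pair(s(a), pair(0, 0))), pair(s(a), pair(0, 0))), 0), pair(s(a), pair(0, 0))):
1. g(pair(g(g(pair(0, 0), pair(s(a), pair(0, 0))), pair(s(a), pair(0, 0))), 0), pair(s(a), pair(0, 0)))  →  pair(g(g(pair(0, 0), pair(s(a), pair(0, 0))), pair(s(a), pair(0, 0))), 0)   [R2 at ε]
2. pair(g(g(pair(0, 0), pair(s(a), pair(0, 0))), pair(s(a), pair(0, 0))), 0)  →  pair(g(pair(0, 0), pair(s(a), pair(0, 0))), 0)   [R2 at 1]
3. pair(g(pair(0, 0), pair(s(a), pair(0, 0))), 0)  →  pair(pair(0, 0), 0)   [R2 at 1]

no — NF(t₁) = 0, NF(t₂) = pair(pair(0, 0), 0)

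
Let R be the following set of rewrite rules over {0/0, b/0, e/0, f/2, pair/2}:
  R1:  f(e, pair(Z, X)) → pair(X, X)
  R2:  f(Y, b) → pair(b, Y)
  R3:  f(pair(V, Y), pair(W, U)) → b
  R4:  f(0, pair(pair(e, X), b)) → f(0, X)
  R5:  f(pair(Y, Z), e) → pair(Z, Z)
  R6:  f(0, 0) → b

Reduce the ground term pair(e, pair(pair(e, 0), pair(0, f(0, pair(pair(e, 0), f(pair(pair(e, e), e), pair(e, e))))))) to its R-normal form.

1. pair(e, pair(pair(e, 0), pair(0, f(0, pair(pair(e, 0), f(pair(pair(e, e), e), pair(e, e)))))))  →  pair(e, pair(pair(e, 0), pair(0, f(0, pair(pair(e, 0), b)))))   [R3 at 2.2.2.2.2]
2. pair(e, pair(pair(e, 0), pair(0, f(0, pair(pair(e, 0), b)))))  →  pair(e, pair(pair(e, 0), pair(0, f(0, 0))))   [R4 at 2.2.2]
3. pair(e, pair(pair(e, 0), pair(0, f(0, 0))))  →  pair(e, pair(pair(e, 0), pair(0, b)))   [R6 at 2.2.2]

pair(e, pair(pair(e, 0), pair(0, b)))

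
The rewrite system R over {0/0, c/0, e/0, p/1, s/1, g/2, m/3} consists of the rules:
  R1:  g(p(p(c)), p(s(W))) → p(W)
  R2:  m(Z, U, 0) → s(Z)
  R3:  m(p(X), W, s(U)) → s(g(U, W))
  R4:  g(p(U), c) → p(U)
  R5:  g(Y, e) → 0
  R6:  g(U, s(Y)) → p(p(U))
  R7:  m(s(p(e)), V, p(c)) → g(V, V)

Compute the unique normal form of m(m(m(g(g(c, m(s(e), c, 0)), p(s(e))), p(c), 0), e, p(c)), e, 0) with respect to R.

1. m(m(m(g(g(c, m(s(e), c, 0)), p(s(e))), p(c), 0), e, p(c)), e, 0)  →  s(m(m(g(g(c, m(s(e), c, 0)), p(s(e))), p(c), 0), e, p(c)))   [R2 at ε]
2. s(m(m(g(g(c, m(s(e), c, 0)), p(s(e))), p(c), 0), e, p(c)))  →  s(m(s(g(g(c, m(s(e), c, 0)), p(s(e)))), e, p(c)))   [R2 at 1.1]
3. s(m(s(g(g(c, m(s(e), c, 0)), p(s(e)))), e, p(c)))  →  s(m(s(g(g(c, s(s(e))), p(s(e)))), e, p(c)))   [R2 at 1.1.1.1.2]
4. s(m(s(g(g(c, s(s(e))), p(s(e)))), e, p(c)))  →  s(m(s(g(p(p(c)), p(s(e)))), e, p(c)))   [R6 at 1.1.1.1]
5. s(m(s(g(p(p(c)), p(s(e)))), e, p(c)))  →  s(m(s(p(e)), e, p(c)))   [R1 at 1.1.1]
6. s(m(s(p(e)), e, p(c)))  →  s(g(e, e))   [R7 at 1]
7. s(g(e, e))  →  s(0)   [R5 at 1]

s(0)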